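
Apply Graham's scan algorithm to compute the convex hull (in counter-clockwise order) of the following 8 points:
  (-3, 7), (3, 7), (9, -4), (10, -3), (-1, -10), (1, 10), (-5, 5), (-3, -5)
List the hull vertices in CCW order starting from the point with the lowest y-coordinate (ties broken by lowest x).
Hull (CCW) = [(-1, -10), (9, -4), (10, -3), (1, 10), (-3, 7), (-5, 5), (-3, -5)]

Graham scan procedure:
  1. Find the pivot p₀ = point with lowest y (tie → lowest x): (-1, -10).
  2. Sort the remaining points by polar angle around p₀.
  3. Walk through sorted points, maintaining a stack; pop the top while the last three entries make a non-left turn (cross product ≤ 0).
  4. Final stack is the convex hull in CCW order: (-1, -10), (9, -4), (10, -3), (1, 10), (-3, 7), (-5, 5), (-3, -5).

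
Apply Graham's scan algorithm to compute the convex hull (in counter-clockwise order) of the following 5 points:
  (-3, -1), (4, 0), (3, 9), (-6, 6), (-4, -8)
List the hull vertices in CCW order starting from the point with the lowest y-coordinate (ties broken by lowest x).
Hull (CCW) = [(-4, -8), (4, 0), (3, 9), (-6, 6)]

Graham scan procedure:
  1. Find the pivot p₀ = point with lowest y (tie → lowest x): (-4, -8).
  2. Sort the remaining points by polar angle around p₀.
  3. Walk through sorted points, maintaining a stack; pop the top while the last three entries make a non-left turn (cross product ≤ 0).
  4. Final stack is the convex hull in CCW order: (-4, -8), (4, 0), (3, 9), (-6, 6).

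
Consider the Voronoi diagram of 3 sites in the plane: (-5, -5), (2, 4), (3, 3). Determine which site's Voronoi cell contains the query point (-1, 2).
Nearest site = (2, 4)

The Voronoi cell of site s contains exactly those query points closer to s than to any other site. Compute squared distances from q = (-1, 2) to each site:
  (2 − -1)² + (4 − 2)² = 13
  (3 − -1)² + (3 − 2)² = 17
  (-5 − -1)² + (-5 − 2)² = 65
Minimum is attained by (2, 4), so q lies in its Voronoi cell.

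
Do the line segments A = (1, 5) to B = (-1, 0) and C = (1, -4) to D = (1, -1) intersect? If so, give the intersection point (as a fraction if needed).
No (intersection of containing lines falls outside at least one segment)

Parametrize and solve: t = 0, s = 3. At least one of these is outside [0, 1], so the segments do not intersect.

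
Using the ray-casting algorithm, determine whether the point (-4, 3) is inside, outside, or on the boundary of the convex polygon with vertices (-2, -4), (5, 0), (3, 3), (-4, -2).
The point (-4, 3) lies strictly outside the polygon

Cast a horizontal ray to the right from the query point and count how many polygon edges it crosses (each edge strictly once or zero times, handled with the usual half-open convention). 
Parity of crossings → even ⇒ outside.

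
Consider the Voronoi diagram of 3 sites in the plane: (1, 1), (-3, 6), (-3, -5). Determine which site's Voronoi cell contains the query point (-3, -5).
Nearest site = (-3, -5)

The Voronoi cell of site s contains exactly those query points closer to s than to any other site. Compute squared distances from q = (-3, -5) to each site:
  (-3 − -3)² + (-5 − -5)² = 0
  (1 − -3)² + (1 − -5)² = 52
  (-3 − -3)² + (6 − -5)² = 121
Minimum is attained by (-3, -5), so q lies in its Voronoi cell.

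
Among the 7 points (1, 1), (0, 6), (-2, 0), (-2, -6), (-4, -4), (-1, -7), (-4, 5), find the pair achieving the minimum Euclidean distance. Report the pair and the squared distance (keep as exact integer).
Pair = ((-2, -6), (-1, -7)); squared distance = 2

Compute all C(7, 2) = 21 pairwise squared distances (x_i − x_j)² + (y_i − y_j)². The minimum is 2, attained by the pair ((-2, -6), (-1, -7)).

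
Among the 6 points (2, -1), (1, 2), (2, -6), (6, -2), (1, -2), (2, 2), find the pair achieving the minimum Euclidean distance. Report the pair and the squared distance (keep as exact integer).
Pair = ((1, 2), (2, 2)); squared distance = 1

Compute all C(6, 2) = 15 pairwise squared distances (x_i − x_j)² + (y_i − y_j)². The minimum is 1, attained by the pair ((1, 2), (2, 2)).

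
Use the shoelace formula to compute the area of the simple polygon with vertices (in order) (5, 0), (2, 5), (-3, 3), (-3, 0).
Area = 55/2

Shoelace formula: Area = (1/2) |Σ_i (x_i · y_{i+1} − x_{i+1} · y_i)| (indices mod n). Compute each cross term:
  (5)(5) − (2)(0) = 25
  (2)(3) − (-3)(5) = 21
  (-3)(0) − (-3)(3) = 9
  (-3)(0) − (5)(0) = 0
Sum = 55, so (signed) Area = 55/2 = 55/2, |Area| = 55/2.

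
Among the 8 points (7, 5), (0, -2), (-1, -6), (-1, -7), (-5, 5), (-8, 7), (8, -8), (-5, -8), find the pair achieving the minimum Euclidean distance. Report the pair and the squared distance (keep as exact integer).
Pair = ((-1, -6), (-1, -7)); squared distance = 1

Compute all C(8, 2) = 28 pairwise squared distances (x_i − x_j)² + (y_i − y_j)². The minimum is 1, attained by the pair ((-1, -6), (-1, -7)).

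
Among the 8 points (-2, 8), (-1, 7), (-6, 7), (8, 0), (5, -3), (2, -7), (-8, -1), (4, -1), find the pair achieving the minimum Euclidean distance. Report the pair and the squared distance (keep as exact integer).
Pair = ((-2, 8), (-1, 7)); squared distance = 2

Compute all C(8, 2) = 28 pairwise squared distances (x_i − x_j)² + (y_i − y_j)². The minimum is 2, attained by the pair ((-2, 8), (-1, 7)).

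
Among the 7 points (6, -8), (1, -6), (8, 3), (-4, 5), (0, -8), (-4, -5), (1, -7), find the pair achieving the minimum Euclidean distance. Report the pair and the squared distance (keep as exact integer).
Pair = ((1, -6), (1, -7)); squared distance = 1

Compute all C(7, 2) = 21 pairwise squared distances (x_i − x_j)² + (y_i − y_j)². The minimum is 1, attained by the pair ((1, -6), (1, -7)).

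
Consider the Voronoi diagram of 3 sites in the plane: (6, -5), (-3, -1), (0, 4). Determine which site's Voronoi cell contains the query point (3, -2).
Nearest site = (6, -5)

The Voronoi cell of site s contains exactly those query points closer to s than to any other site. Compute squared distances from q = (3, -2) to each site:
  (6 − 3)² + (-5 − -2)² = 18
  (-3 − 3)² + (-1 − -2)² = 37
  (0 − 3)² + (4 − -2)² = 45
Minimum is attained by (6, -5), so q lies in its Voronoi cell.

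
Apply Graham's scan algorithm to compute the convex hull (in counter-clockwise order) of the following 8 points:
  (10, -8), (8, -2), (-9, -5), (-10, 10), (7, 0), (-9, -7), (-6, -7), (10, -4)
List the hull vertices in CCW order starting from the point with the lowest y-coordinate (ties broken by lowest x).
Hull (CCW) = [(10, -8), (10, -4), (7, 0), (-10, 10), (-9, -7)]

Graham scan procedure:
  1. Find the pivot p₀ = point with lowest y (tie → lowest x): (10, -8).
  2. Sort the remaining points by polar angle around p₀.
  3. Walk through sorted points, maintaining a stack; pop the top while the last three entries make a non-left turn (cross product ≤ 0).
  4. Final stack is the convex hull in CCW order: (10, -8), (10, -4), (7, 0), (-10, 10), (-9, -7).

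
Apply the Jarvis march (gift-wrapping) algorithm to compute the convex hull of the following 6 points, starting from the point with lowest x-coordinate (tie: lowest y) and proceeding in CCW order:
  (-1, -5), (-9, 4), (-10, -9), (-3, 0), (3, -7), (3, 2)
Hull (CCW) = [(-10, -9), (3, -7), (3, 2), (-9, 4)]

Jarvis march: at each step, from the current hull vertex p, select the next vertex q as the point such that every other point lies strictly to the left of (or on) the directed line p → q. (Equivalently: for every other point r, the cross product (q − p) × (r − p) ≥ 0.)
Starting point (lowest x, tie lowest y): (-10, -9). Wrap until returning to start. Resulting hull: (-10, -9), (3, -7), (3, 2), (-9, 4).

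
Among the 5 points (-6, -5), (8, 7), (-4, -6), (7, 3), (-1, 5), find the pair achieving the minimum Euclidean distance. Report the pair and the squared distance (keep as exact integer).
Pair = ((-6, -5), (-4, -6)); squared distance = 5

Compute all C(5, 2) = 10 pairwise squared distances (x_i − x_j)² + (y_i − y_j)². The minimum is 5, attained by the pair ((-6, -5), (-4, -6)).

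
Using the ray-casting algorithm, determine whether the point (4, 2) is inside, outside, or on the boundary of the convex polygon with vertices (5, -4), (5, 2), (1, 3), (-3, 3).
The point (4, 2) lies strictly inside the polygon

Cast a horizontal ray to the right from the query point and count how many polygon edges it crosses (each edge strictly once or zero times, handled with the usual half-open convention). 
Parity of crossings → odd ⇒ inside.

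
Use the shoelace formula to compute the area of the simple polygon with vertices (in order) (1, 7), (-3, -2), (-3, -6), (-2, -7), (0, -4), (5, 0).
Area = 103/2

Shoelace formula: Area = (1/2) |Σ_i (x_i · y_{i+1} − x_{i+1} · y_i)| (indices mod n). Compute each cross term:
  (1)(-2) − (-3)(7) = 19
  (-3)(-6) − (-3)(-2) = 12
  (-3)(-7) − (-2)(-6) = 9
  (-2)(-4) − (0)(-7) = 8
  (0)(0) − (5)(-4) = 20
  (5)(7) − (1)(0) = 35
Sum = 103, so (signed) Area = 103/2 = 103/2, |Area| = 103/2.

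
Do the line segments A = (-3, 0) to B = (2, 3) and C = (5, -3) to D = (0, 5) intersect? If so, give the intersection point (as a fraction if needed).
Yes; intersection at (16/11, 147/55) (t = 49/55 on AB, s = 39/55 on CD)

Parametrize AB as A + t(B − A) = (-3 + 5 t, 0 + 3 t) and CD as C + s(D − C) = (5 + -5 s, -3 + 8 s). Solve the linear system for (t, s). Determinant = -55 ≠ 0, so a unique intersection of the containing lines exists. Solution: t = 49/55, s = 39/55 — both in [0, 1], so the segments cross. Intersection point: (16/11, 147/55).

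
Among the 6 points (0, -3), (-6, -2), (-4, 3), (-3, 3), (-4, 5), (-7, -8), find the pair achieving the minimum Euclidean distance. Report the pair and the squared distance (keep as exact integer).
Pair = ((-4, 3), (-3, 3)); squared distance = 1

Compute all C(6, 2) = 15 pairwise squared distances (x_i − x_j)² + (y_i − y_j)². The minimum is 1, attained by the pair ((-4, 3), (-3, 3)).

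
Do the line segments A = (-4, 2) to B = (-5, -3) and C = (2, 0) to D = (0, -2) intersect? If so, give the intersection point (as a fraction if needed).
No (intersection of containing lines falls outside at least one segment)

Parametrize and solve: t = 2, s = 4. At least one of these is outside [0, 1], so the segments do not intersect.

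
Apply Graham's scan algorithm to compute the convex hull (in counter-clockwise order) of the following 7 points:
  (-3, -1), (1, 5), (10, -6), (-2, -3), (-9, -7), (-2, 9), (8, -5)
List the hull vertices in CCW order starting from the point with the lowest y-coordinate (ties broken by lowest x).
Hull (CCW) = [(-9, -7), (10, -6), (-2, 9)]

Graham scan procedure:
  1. Find the pivot p₀ = point with lowest y (tie → lowest x): (-9, -7).
  2. Sort the remaining points by polar angle around p₀.
  3. Walk through sorted points, maintaining a stack; pop the top while the last three entries make a non-left turn (cross product ≤ 0).
  4. Final stack is the convex hull in CCW order: (-9, -7), (10, -6), (-2, 9).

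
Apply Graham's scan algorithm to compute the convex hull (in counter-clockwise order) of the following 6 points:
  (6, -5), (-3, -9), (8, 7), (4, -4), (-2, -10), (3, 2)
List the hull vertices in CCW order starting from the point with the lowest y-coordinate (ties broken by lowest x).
Hull (CCW) = [(-2, -10), (6, -5), (8, 7), (3, 2), (-3, -9)]

Graham scan procedure:
  1. Find the pivot p₀ = point with lowest y (tie → lowest x): (-2, -10).
  2. Sort the remaining points by polar angle around p₀.
  3. Walk through sorted points, maintaining a stack; pop the top while the last three entries make a non-left turn (cross product ≤ 0).
  4. Final stack is the convex hull in CCW order: (-2, -10), (6, -5), (8, 7), (3, 2), (-3, -9).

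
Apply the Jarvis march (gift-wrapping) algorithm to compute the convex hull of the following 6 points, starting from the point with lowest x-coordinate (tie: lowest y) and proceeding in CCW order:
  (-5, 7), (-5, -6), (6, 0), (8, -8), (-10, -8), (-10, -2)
Hull (CCW) = [(-10, -8), (8, -8), (6, 0), (-5, 7), (-10, -2)]

Jarvis march: at each step, from the current hull vertex p, select the next vertex q as the point such that every other point lies strictly to the left of (or on) the directed line p → q. (Equivalently: for every other point r, the cross product (q − p) × (r − p) ≥ 0.)
Starting point (lowest x, tie lowest y): (-10, -8). Wrap until returning to start. Resulting hull: (-10, -8), (8, -8), (6, 0), (-5, 7), (-10, -2).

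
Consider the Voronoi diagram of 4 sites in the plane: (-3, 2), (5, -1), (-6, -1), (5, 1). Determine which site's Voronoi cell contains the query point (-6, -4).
Nearest site = (-6, -1)

The Voronoi cell of site s contains exactly those query points closer to s than to any other site. Compute squared distances from q = (-6, -4) to each site:
  (-6 − -6)² + (-1 − -4)² = 9
  (-3 − -6)² + (2 − -4)² = 45
  (5 − -6)² + (-1 − -4)² = 130
  (5 − -6)² + (1 − -4)² = 146
Minimum is attained by (-6, -1), so q lies in its Voronoi cell.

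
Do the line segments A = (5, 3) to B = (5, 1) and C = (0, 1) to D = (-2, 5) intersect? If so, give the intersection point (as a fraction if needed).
No (intersection of containing lines falls outside at least one segment)

Parametrize and solve: t = 6, s = -5/2. At least one of these is outside [0, 1], so the segments do not intersect.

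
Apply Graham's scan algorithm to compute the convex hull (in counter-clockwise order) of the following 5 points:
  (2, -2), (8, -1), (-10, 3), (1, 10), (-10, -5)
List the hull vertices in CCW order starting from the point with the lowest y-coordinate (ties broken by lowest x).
Hull (CCW) = [(-10, -5), (8, -1), (1, 10), (-10, 3)]

Graham scan procedure:
  1. Find the pivot p₀ = point with lowest y (tie → lowest x): (-10, -5).
  2. Sort the remaining points by polar angle around p₀.
  3. Walk through sorted points, maintaining a stack; pop the top while the last three entries make a non-left turn (cross product ≤ 0).
  4. Final stack is the convex hull in CCW order: (-10, -5), (8, -1), (1, 10), (-10, 3).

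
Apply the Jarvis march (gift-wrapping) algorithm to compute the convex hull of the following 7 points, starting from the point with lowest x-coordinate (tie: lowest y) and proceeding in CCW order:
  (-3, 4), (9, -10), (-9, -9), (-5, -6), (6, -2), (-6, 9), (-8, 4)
Hull (CCW) = [(-9, -9), (9, -10), (6, -2), (-6, 9), (-8, 4)]

Jarvis march: at each step, from the current hull vertex p, select the next vertex q as the point such that every other point lies strictly to the left of (or on) the directed line p → q. (Equivalently: for every other point r, the cross product (q − p) × (r − p) ≥ 0.)
Starting point (lowest x, tie lowest y): (-9, -9). Wrap until returning to start. Resulting hull: (-9, -9), (9, -10), (6, -2), (-6, 9), (-8, 4).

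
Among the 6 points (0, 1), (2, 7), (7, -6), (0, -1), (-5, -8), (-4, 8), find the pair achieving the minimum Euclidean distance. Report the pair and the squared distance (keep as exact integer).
Pair = ((0, 1), (0, -1)); squared distance = 4

Compute all C(6, 2) = 15 pairwise squared distances (x_i − x_j)² + (y_i − y_j)². The minimum is 4, attained by the pair ((0, 1), (0, -1)).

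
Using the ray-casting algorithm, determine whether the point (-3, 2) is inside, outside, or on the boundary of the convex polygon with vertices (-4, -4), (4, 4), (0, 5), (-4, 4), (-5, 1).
The point (-3, 2) lies strictly inside the polygon

Cast a horizontal ray to the right from the query point and count how many polygon edges it crosses (each edge strictly once or zero times, handled with the usual half-open convention). 
Parity of crossings → odd ⇒ inside.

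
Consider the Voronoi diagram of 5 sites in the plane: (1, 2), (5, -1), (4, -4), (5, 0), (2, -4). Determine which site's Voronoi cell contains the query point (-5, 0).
Nearest site = (1, 2)

The Voronoi cell of site s contains exactly those query points closer to s than to any other site. Compute squared distances from q = (-5, 0) to each site:
  (1 − -5)² + (2 − 0)² = 40
  (2 − -5)² + (-4 − 0)² = 65
  (4 − -5)² + (-4 − 0)² = 97
  (5 − -5)² + (0 − 0)² = 100
  (5 − -5)² + (-1 − 0)² = 101
Minimum is attained by (1, 2), so q lies in its Voronoi cell.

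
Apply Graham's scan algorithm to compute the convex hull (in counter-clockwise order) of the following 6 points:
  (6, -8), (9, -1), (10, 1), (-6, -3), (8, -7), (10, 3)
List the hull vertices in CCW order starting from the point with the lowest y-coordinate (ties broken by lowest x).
Hull (CCW) = [(6, -8), (8, -7), (10, 1), (10, 3), (-6, -3)]

Graham scan procedure:
  1. Find the pivot p₀ = point with lowest y (tie → lowest x): (6, -8).
  2. Sort the remaining points by polar angle around p₀.
  3. Walk through sorted points, maintaining a stack; pop the top while the last three entries make a non-left turn (cross product ≤ 0).
  4. Final stack is the convex hull in CCW order: (6, -8), (8, -7), (10, 1), (10, 3), (-6, -3).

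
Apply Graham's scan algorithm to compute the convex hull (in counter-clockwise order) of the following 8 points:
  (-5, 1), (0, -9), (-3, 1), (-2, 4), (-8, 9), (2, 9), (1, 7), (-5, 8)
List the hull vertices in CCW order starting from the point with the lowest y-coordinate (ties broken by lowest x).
Hull (CCW) = [(0, -9), (2, 9), (-8, 9), (-5, 1)]

Graham scan procedure:
  1. Find the pivot p₀ = point with lowest y (tie → lowest x): (0, -9).
  2. Sort the remaining points by polar angle around p₀.
  3. Walk through sorted points, maintaining a stack; pop the top while the last three entries make a non-left turn (cross product ≤ 0).
  4. Final stack is the convex hull in CCW order: (0, -9), (2, 9), (-8, 9), (-5, 1).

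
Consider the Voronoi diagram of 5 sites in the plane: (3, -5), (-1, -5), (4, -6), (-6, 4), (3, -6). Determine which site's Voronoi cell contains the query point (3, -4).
Nearest site = (3, -5)

The Voronoi cell of site s contains exactly those query points closer to s than to any other site. Compute squared distances from q = (3, -4) to each site:
  (3 − 3)² + (-5 − -4)² = 1
  (3 − 3)² + (-6 − -4)² = 4
  (4 − 3)² + (-6 − -4)² = 5
  (-1 − 3)² + (-5 − -4)² = 17
  (-6 − 3)² + (4 − -4)² = 145
Minimum is attained by (3, -5), so q lies in its Voronoi cell.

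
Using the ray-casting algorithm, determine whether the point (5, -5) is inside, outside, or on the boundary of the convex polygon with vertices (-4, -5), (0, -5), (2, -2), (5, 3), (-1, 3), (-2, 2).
The point (5, -5) lies strictly outside the polygon

Cast a horizontal ray to the right from the query point and count how many polygon edges it crosses (each edge strictly once or zero times, handled with the usual half-open convention). 
Parity of crossings → even ⇒ outside.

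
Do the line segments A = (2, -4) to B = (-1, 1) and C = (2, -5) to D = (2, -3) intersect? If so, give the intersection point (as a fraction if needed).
Yes; intersection at (2, -4) (t = 0 on AB, s = 1/2 on CD)

Parametrize AB as A + t(B − A) = (2 + -3 t, -4 + 5 t) and CD as C + s(D − C) = (2 + 0 s, -5 + 2 s). Solve the linear system for (t, s). Determinant = 6 ≠ 0, so a unique intersection of the containing lines exists. Solution: t = 0, s = 1/2 — both in [0, 1], so the segments cross. Intersection point: (2, -4).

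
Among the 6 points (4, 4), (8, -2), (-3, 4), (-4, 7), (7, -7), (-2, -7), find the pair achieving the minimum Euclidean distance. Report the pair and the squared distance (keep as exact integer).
Pair = ((-3, 4), (-4, 7)); squared distance = 10

Compute all C(6, 2) = 15 pairwise squared distances (x_i − x_j)² + (y_i − y_j)². The minimum is 10, attained by the pair ((-3, 4), (-4, 7)).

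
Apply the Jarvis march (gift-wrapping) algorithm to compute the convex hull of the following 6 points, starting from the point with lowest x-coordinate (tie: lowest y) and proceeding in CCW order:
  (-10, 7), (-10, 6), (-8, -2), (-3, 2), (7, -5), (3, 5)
Hull (CCW) = [(-10, 6), (-8, -2), (7, -5), (3, 5), (-10, 7)]

Jarvis march: at each step, from the current hull vertex p, select the next vertex q as the point such that every other point lies strictly to the left of (or on) the directed line p → q. (Equivalently: for every other point r, the cross product (q − p) × (r − p) ≥ 0.)
Starting point (lowest x, tie lowest y): (-10, 6). Wrap until returning to start. Resulting hull: (-10, 6), (-8, -2), (7, -5), (3, 5), (-10, 7).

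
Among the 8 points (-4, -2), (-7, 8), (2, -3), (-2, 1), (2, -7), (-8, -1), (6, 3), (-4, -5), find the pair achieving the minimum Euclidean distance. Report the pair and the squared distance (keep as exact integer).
Pair = ((-4, -2), (-4, -5)); squared distance = 9

Compute all C(8, 2) = 28 pairwise squared distances (x_i − x_j)² + (y_i − y_j)². The minimum is 9, attained by the pair ((-4, -2), (-4, -5)).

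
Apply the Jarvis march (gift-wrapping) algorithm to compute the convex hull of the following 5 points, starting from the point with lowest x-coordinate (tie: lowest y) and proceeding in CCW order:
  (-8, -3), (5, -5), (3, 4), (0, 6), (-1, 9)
Hull (CCW) = [(-8, -3), (5, -5), (3, 4), (-1, 9)]

Jarvis march: at each step, from the current hull vertex p, select the next vertex q as the point such that every other point lies strictly to the left of (or on) the directed line p → q. (Equivalently: for every other point r, the cross product (q − p) × (r − p) ≥ 0.)
Starting point (lowest x, tie lowest y): (-8, -3). Wrap until returning to start. Resulting hull: (-8, -3), (5, -5), (3, 4), (-1, 9).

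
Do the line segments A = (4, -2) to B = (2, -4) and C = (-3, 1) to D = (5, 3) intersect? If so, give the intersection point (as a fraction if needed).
No (intersection of containing lines falls outside at least one segment)

Parametrize and solve: t = -19/6, s = 5/3. At least one of these is outside [0, 1], so the segments do not intersect.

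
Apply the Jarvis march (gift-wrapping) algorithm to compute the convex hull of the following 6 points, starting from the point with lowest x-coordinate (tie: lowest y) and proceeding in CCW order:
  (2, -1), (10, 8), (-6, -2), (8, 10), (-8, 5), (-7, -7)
Hull (CCW) = [(-8, 5), (-7, -7), (2, -1), (10, 8), (8, 10)]

Jarvis march: at each step, from the current hull vertex p, select the next vertex q as the point such that every other point lies strictly to the left of (or on) the directed line p → q. (Equivalently: for every other point r, the cross product (q − p) × (r − p) ≥ 0.)
Starting point (lowest x, tie lowest y): (-8, 5). Wrap until returning to start. Resulting hull: (-8, 5), (-7, -7), (2, -1), (10, 8), (8, 10).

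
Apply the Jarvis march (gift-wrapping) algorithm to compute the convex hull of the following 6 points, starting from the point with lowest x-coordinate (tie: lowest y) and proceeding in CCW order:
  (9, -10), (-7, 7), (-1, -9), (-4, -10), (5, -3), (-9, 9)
Hull (CCW) = [(-9, 9), (-4, -10), (9, -10), (5, -3)]

Jarvis march: at each step, from the current hull vertex p, select the next vertex q as the point such that every other point lies strictly to the left of (or on) the directed line p → q. (Equivalently: for every other point r, the cross product (q − p) × (r − p) ≥ 0.)
Starting point (lowest x, tie lowest y): (-9, 9). Wrap until returning to start. Resulting hull: (-9, 9), (-4, -10), (9, -10), (5, -3).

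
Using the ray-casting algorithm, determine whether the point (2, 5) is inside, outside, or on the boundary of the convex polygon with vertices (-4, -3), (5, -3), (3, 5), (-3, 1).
The point (2, 5) lies strictly outside the polygon

Cast a horizontal ray to the right from the query point and count how many polygon edges it crosses (each edge strictly once or zero times, handled with the usual half-open convention). 
Parity of crossings → even ⇒ outside.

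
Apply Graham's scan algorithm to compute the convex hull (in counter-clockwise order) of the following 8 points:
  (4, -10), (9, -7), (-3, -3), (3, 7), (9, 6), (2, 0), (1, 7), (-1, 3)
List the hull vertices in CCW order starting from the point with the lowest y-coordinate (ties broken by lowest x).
Hull (CCW) = [(4, -10), (9, -7), (9, 6), (3, 7), (1, 7), (-1, 3), (-3, -3)]

Graham scan procedure:
  1. Find the pivot p₀ = point with lowest y (tie → lowest x): (4, -10).
  2. Sort the remaining points by polar angle around p₀.
  3. Walk through sorted points, maintaining a stack; pop the top while the last three entries make a non-left turn (cross product ≤ 0).
  4. Final stack is the convex hull in CCW order: (4, -10), (9, -7), (9, 6), (3, 7), (1, 7), (-1, 3), (-3, -3).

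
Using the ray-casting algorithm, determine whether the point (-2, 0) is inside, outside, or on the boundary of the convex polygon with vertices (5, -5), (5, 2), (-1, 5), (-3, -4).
The point (-2, 0) lies strictly inside the polygon

Cast a horizontal ray to the right from the query point and count how many polygon edges it crosses (each edge strictly once or zero times, handled with the usual half-open convention). 
Parity of crossings → odd ⇒ inside.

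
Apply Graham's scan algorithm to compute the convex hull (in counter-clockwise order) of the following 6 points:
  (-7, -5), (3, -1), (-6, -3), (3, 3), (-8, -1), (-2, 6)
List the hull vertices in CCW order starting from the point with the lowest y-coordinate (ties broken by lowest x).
Hull (CCW) = [(-7, -5), (3, -1), (3, 3), (-2, 6), (-8, -1)]

Graham scan procedure:
  1. Find the pivot p₀ = point with lowest y (tie → lowest x): (-7, -5).
  2. Sort the remaining points by polar angle around p₀.
  3. Walk through sorted points, maintaining a stack; pop the top while the last three entries make a non-left turn (cross product ≤ 0).
  4. Final stack is the convex hull in CCW order: (-7, -5), (3, -1), (3, 3), (-2, 6), (-8, -1).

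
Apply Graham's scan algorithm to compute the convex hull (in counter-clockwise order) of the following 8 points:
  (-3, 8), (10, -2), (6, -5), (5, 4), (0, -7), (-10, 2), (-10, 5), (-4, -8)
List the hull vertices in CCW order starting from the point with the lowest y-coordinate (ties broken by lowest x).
Hull (CCW) = [(-4, -8), (0, -7), (6, -5), (10, -2), (5, 4), (-3, 8), (-10, 5), (-10, 2)]

Graham scan procedure:
  1. Find the pivot p₀ = point with lowest y (tie → lowest x): (-4, -8).
  2. Sort the remaining points by polar angle around p₀.
  3. Walk through sorted points, maintaining a stack; pop the top while the last three entries make a non-left turn (cross product ≤ 0).
  4. Final stack is the convex hull in CCW order: (-4, -8), (0, -7), (6, -5), (10, -2), (5, 4), (-3, 8), (-10, 5), (-10, 2).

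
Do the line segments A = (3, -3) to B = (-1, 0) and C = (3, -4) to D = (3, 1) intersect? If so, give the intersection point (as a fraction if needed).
Yes; intersection at (3, -3) (t = 0 on AB, s = 1/5 on CD)

Parametrize AB as A + t(B − A) = (3 + -4 t, -3 + 3 t) and CD as C + s(D − C) = (3 + 0 s, -4 + 5 s). Solve the linear system for (t, s). Determinant = 20 ≠ 0, so a unique intersection of the containing lines exists. Solution: t = 0, s = 1/5 — both in [0, 1], so the segments cross. Intersection point: (3, -3).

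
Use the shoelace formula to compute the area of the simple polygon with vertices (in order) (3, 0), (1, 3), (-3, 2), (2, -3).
Area = 17

Shoelace formula: Area = (1/2) |Σ_i (x_i · y_{i+1} − x_{i+1} · y_i)| (indices mod n). Compute each cross term:
  (3)(3) − (1)(0) = 9
  (1)(2) − (-3)(3) = 11
  (-3)(-3) − (2)(2) = 5
  (2)(0) − (3)(-3) = 9
Sum = 34, so (signed) Area = 34/2 = 17, |Area| = 17.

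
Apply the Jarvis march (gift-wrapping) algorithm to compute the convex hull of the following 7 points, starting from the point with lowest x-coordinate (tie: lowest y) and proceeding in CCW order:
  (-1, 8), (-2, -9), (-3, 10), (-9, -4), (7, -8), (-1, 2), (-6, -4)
Hull (CCW) = [(-9, -4), (-2, -9), (7, -8), (-1, 8), (-3, 10)]

Jarvis march: at each step, from the current hull vertex p, select the next vertex q as the point such that every other point lies strictly to the left of (or on) the directed line p → q. (Equivalently: for every other point r, the cross product (q − p) × (r − p) ≥ 0.)
Starting point (lowest x, tie lowest y): (-9, -4). Wrap until returning to start. Resulting hull: (-9, -4), (-2, -9), (7, -8), (-1, 8), (-3, 10).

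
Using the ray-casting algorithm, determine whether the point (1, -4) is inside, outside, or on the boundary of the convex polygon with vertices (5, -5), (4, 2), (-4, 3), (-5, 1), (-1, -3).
The point (1, -4) lies strictly outside the polygon

Cast a horizontal ray to the right from the query point and count how many polygon edges it crosses (each edge strictly once or zero times, handled with the usual half-open convention). 
Parity of crossings → even ⇒ outside.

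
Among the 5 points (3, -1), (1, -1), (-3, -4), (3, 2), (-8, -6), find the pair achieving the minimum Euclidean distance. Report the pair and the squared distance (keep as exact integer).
Pair = ((3, -1), (1, -1)); squared distance = 4

Compute all C(5, 2) = 10 pairwise squared distances (x_i − x_j)² + (y_i − y_j)². The minimum is 4, attained by the pair ((3, -1), (1, -1)).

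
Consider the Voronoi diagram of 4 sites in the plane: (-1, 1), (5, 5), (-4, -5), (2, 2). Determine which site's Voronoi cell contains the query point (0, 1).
Nearest site = (-1, 1)

The Voronoi cell of site s contains exactly those query points closer to s than to any other site. Compute squared distances from q = (0, 1) to each site:
  (-1 − 0)² + (1 − 1)² = 1
  (2 − 0)² + (2 − 1)² = 5
  (5 − 0)² + (5 − 1)² = 41
  (-4 − 0)² + (-5 − 1)² = 52
Minimum is attained by (-1, 1), so q lies in its Voronoi cell.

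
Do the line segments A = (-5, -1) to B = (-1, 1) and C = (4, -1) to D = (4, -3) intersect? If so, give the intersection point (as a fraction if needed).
No (intersection of containing lines falls outside at least one segment)

Parametrize and solve: t = 9/4, s = -9/4. At least one of these is outside [0, 1], so the segments do not intersect.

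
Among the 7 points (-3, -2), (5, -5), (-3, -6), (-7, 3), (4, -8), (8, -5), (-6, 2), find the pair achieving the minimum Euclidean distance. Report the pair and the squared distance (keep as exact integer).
Pair = ((-7, 3), (-6, 2)); squared distance = 2

Compute all C(7, 2) = 21 pairwise squared distances (x_i − x_j)² + (y_i − y_j)². The minimum is 2, attained by the pair ((-7, 3), (-6, 2)).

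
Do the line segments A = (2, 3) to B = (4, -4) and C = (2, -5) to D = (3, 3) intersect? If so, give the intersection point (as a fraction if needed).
Yes; intersection at (62/23, 13/23) (t = 8/23 on AB, s = 16/23 on CD)

Parametrize AB as A + t(B − A) = (2 + 2 t, 3 + -7 t) and CD as C + s(D − C) = (2 + 1 s, -5 + 8 s). Solve the linear system for (t, s). Determinant = -23 ≠ 0, so a unique intersection of the containing lines exists. Solution: t = 8/23, s = 16/23 — both in [0, 1], so the segments cross. Intersection point: (62/23, 13/23).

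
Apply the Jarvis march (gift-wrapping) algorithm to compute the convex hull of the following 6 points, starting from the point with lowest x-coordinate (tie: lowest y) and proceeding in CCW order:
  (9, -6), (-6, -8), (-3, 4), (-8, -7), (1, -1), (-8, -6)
Hull (CCW) = [(-8, -7), (-6, -8), (9, -6), (-3, 4), (-8, -6)]

Jarvis march: at each step, from the current hull vertex p, select the next vertex q as the point such that every other point lies strictly to the left of (or on) the directed line p → q. (Equivalently: for every other point r, the cross product (q − p) × (r − p) ≥ 0.)
Starting point (lowest x, tie lowest y): (-8, -7). Wrap until returning to start. Resulting hull: (-8, -7), (-6, -8), (9, -6), (-3, 4), (-8, -6).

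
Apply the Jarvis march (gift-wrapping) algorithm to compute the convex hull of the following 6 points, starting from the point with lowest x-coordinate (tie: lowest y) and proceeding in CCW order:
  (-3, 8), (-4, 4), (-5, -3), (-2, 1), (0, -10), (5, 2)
Hull (CCW) = [(-5, -3), (0, -10), (5, 2), (-3, 8), (-4, 4)]

Jarvis march: at each step, from the current hull vertex p, select the next vertex q as the point such that every other point lies strictly to the left of (or on) the directed line p → q. (Equivalently: for every other point r, the cross product (q − p) × (r − p) ≥ 0.)
Starting point (lowest x, tie lowest y): (-5, -3). Wrap until returning to start. Resulting hull: (-5, -3), (0, -10), (5, 2), (-3, 8), (-4, 4).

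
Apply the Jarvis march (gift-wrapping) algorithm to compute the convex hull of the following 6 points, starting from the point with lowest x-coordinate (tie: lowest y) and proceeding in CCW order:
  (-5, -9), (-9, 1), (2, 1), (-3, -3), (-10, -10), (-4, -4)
Hull (CCW) = [(-10, -10), (-5, -9), (2, 1), (-9, 1)]

Jarvis march: at each step, from the current hull vertex p, select the next vertex q as the point such that every other point lies strictly to the left of (or on) the directed line p → q. (Equivalently: for every other point r, the cross product (q − p) × (r − p) ≥ 0.)
Starting point (lowest x, tie lowest y): (-10, -10). Wrap until returning to start. Resulting hull: (-10, -10), (-5, -9), (2, 1), (-9, 1).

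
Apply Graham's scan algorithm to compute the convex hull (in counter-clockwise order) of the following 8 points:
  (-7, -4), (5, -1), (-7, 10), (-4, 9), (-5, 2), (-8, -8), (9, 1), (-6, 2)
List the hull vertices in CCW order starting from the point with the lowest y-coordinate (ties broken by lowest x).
Hull (CCW) = [(-8, -8), (9, 1), (-4, 9), (-7, 10)]

Graham scan procedure:
  1. Find the pivot p₀ = point with lowest y (tie → lowest x): (-8, -8).
  2. Sort the remaining points by polar angle around p₀.
  3. Walk through sorted points, maintaining a stack; pop the top while the last three entries make a non-left turn (cross product ≤ 0).
  4. Final stack is the convex hull in CCW order: (-8, -8), (9, 1), (-4, 9), (-7, 10).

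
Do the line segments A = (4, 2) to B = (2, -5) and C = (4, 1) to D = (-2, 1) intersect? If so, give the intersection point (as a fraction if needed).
Yes; intersection at (26/7, 1) (t = 1/7 on AB, s = 1/21 on CD)

Parametrize AB as A + t(B − A) = (4 + -2 t, 2 + -7 t) and CD as C + s(D − C) = (4 + -6 s, 1 + 0 s). Solve the linear system for (t, s). Determinant = 42 ≠ 0, so a unique intersection of the containing lines exists. Solution: t = 1/7, s = 1/21 — both in [0, 1], so the segments cross. Intersection point: (26/7, 1).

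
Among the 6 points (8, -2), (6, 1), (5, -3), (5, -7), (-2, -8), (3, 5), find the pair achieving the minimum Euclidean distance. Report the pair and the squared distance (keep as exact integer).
Pair = ((8, -2), (5, -3)); squared distance = 10

Compute all C(6, 2) = 15 pairwise squared distances (x_i − x_j)² + (y_i − y_j)². The minimum is 10, attained by the pair ((8, -2), (5, -3)).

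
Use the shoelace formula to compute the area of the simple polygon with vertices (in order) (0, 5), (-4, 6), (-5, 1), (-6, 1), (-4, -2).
Area = 43/2

Shoelace formula: Area = (1/2) |Σ_i (x_i · y_{i+1} − x_{i+1} · y_i)| (indices mod n). Compute each cross term:
  (0)(6) − (-4)(5) = 20
  (-4)(1) − (-5)(6) = 26
  (-5)(1) − (-6)(1) = 1
  (-6)(-2) − (-4)(1) = 16
  (-4)(5) − (0)(-2) = -20
Sum = 43, so (signed) Area = 43/2 = 43/2, |Area| = 43/2.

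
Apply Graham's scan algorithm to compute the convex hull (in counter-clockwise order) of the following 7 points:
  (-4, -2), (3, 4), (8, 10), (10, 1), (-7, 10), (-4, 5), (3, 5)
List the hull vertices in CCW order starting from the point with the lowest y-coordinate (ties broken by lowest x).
Hull (CCW) = [(-4, -2), (10, 1), (8, 10), (-7, 10)]

Graham scan procedure:
  1. Find the pivot p₀ = point with lowest y (tie → lowest x): (-4, -2).
  2. Sort the remaining points by polar angle around p₀.
  3. Walk through sorted points, maintaining a stack; pop the top while the last three entries make a non-left turn (cross product ≤ 0).
  4. Final stack is the convex hull in CCW order: (-4, -2), (10, 1), (8, 10), (-7, 10).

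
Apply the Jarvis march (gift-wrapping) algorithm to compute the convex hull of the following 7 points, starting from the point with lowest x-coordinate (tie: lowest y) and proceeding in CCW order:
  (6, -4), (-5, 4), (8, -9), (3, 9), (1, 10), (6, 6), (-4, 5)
Hull (CCW) = [(-5, 4), (8, -9), (6, 6), (3, 9), (1, 10)]

Jarvis march: at each step, from the current hull vertex p, select the next vertex q as the point such that every other point lies strictly to the left of (or on) the directed line p → q. (Equivalently: for every other point r, the cross product (q − p) × (r − p) ≥ 0.)
Starting point (lowest x, tie lowest y): (-5, 4). Wrap until returning to start. Resulting hull: (-5, 4), (8, -9), (6, 6), (3, 9), (1, 10).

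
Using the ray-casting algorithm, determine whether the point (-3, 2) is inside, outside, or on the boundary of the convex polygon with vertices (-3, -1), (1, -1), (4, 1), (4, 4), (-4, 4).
The point (-3, 2) lies strictly inside the polygon

Cast a horizontal ray to the right from the query point and count how many polygon edges it crosses (each edge strictly once or zero times, handled with the usual half-open convention). 
Parity of crossings → odd ⇒ inside.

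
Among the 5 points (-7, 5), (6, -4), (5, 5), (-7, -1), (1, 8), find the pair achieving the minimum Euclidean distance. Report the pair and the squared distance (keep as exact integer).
Pair = ((5, 5), (1, 8)); squared distance = 25

Compute all C(5, 2) = 10 pairwise squared distances (x_i − x_j)² + (y_i − y_j)². The minimum is 25, attained by the pair ((5, 5), (1, 8)).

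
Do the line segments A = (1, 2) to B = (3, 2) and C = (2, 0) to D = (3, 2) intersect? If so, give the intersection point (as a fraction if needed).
Yes; intersection at (3, 2) (t = 1 on AB, s = 1 on CD)

Parametrize AB as A + t(B − A) = (1 + 2 t, 2 + 0 t) and CD as C + s(D − C) = (2 + 1 s, 0 + 2 s). Solve the linear system for (t, s). Determinant = -4 ≠ 0, so a unique intersection of the containing lines exists. Solution: t = 1, s = 1 — both in [0, 1], so the segments cross. Intersection point: (3, 2).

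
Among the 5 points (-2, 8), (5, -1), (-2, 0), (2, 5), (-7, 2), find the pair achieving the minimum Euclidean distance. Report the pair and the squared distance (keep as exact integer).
Pair = ((-2, 8), (2, 5)); squared distance = 25

Compute all C(5, 2) = 10 pairwise squared distances (x_i − x_j)² + (y_i − y_j)². The minimum is 25, attained by the pair ((-2, 8), (2, 5)).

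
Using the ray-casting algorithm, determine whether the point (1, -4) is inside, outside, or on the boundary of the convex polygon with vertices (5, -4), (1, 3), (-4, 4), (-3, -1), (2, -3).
The point (1, -4) lies strictly outside the polygon

Cast a horizontal ray to the right from the query point and count how many polygon edges it crosses (each edge strictly once or zero times, handled with the usual half-open convention). 
Parity of crossings → even ⇒ outside.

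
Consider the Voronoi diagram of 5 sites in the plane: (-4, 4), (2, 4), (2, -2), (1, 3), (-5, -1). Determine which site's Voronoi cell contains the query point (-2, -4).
Nearest site = (-5, -1)

The Voronoi cell of site s contains exactly those query points closer to s than to any other site. Compute squared distances from q = (-2, -4) to each site:
  (-5 − -2)² + (-1 − -4)² = 18
  (2 − -2)² + (-2 − -4)² = 20
  (1 − -2)² + (3 − -4)² = 58
  (-4 − -2)² + (4 − -4)² = 68
  (2 − -2)² + (4 − -4)² = 80
Minimum is attained by (-5, -1), so q lies in its Voronoi cell.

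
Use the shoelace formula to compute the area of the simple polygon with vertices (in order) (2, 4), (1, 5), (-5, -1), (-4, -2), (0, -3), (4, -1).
Area = 39

Shoelace formula: Area = (1/2) |Σ_i (x_i · y_{i+1} − x_{i+1} · y_i)| (indices mod n). Compute each cross term:
  (2)(5) − (1)(4) = 6
  (1)(-1) − (-5)(5) = 24
  (-5)(-2) − (-4)(-1) = 6
  (-4)(-3) − (0)(-2) = 12
  (0)(-1) − (4)(-3) = 12
  (4)(4) − (2)(-1) = 18
Sum = 78, so (signed) Area = 78/2 = 39, |Area| = 39.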